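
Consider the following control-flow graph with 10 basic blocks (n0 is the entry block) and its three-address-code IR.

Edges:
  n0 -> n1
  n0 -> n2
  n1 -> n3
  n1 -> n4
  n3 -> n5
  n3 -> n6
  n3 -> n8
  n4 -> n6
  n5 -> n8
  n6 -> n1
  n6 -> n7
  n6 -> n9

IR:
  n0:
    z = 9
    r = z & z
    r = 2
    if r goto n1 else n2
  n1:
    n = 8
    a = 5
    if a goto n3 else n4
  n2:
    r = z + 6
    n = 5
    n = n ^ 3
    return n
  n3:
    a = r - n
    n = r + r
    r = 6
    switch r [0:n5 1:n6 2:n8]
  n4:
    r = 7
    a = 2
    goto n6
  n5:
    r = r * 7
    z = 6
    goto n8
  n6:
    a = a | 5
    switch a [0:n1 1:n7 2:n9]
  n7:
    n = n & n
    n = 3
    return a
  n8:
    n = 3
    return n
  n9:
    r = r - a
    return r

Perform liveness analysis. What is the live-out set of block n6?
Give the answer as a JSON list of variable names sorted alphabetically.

def/use:
  n0: def={r,z} ue=∅
  n1: def={a,n} ue=∅
  n2: def={n,r} ue={z}
  n3: def={a,n,r} ue={n,r}
  n4: def={a,r} ue=∅
  n5: def={r,z} ue={r}
  n6: def={a} ue={a}
  n7: def={n} ue={a,n}
  n8: def={n} ue=∅
  n9: def={r} ue={a,r}

Liveness:
  n0 li=∅ lo={r,z}
  n1 li={r} lo={n,r}
  n2 li={z} lo=∅
  n3 li={n,r} lo={a,n,r}
  n4 li={n} lo={a,n,r}
  n5 li={r} lo=∅
  n6 li={a,n,r} lo={a,n,r}
  n7 li={a,n} lo=∅
  n8 li=∅ lo=∅
  n9 li={a,r} lo=∅

live-out(n6) = ["a", "n", "r"]

Answer: ["a", "n", "r"]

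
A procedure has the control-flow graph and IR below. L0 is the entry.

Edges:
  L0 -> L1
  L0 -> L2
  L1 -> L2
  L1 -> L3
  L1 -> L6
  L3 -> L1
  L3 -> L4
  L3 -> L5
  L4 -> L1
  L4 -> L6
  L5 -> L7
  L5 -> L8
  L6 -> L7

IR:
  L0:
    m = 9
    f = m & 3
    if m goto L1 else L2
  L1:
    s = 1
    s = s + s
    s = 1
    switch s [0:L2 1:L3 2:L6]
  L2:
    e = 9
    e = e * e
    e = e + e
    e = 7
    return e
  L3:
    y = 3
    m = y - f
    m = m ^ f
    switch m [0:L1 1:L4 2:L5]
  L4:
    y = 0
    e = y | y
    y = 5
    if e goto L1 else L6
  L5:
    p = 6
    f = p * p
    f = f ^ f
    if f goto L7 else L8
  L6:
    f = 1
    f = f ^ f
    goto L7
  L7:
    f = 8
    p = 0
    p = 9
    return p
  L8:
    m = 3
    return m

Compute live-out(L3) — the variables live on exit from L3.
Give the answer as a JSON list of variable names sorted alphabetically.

Answer: ["f"]

Working:
Per-block:
  L0 def {f,m} use ∅
  L1 def {s} use ∅
  L2 def {e} use ∅
  L3 def {m,y} use {f}
  L4 def {e,y} use ∅
  L5 def {f,p} use ∅
  L6 def {f} use ∅
  L7 def {f,p} use ∅
  L8 def {m} use ∅

Live sets:
  L0 li=∅ lo={f}
  L1 li={f} lo={f}
  L2 li=∅ lo=∅
  L3 li={f} lo={f}
  L4 li={f} lo={f}
  L5 li=∅ lo=∅
  L6 li=∅ lo=∅
  L7 li=∅ lo=∅
  L8 li=∅ lo=∅

live-out(L3) = ["f"]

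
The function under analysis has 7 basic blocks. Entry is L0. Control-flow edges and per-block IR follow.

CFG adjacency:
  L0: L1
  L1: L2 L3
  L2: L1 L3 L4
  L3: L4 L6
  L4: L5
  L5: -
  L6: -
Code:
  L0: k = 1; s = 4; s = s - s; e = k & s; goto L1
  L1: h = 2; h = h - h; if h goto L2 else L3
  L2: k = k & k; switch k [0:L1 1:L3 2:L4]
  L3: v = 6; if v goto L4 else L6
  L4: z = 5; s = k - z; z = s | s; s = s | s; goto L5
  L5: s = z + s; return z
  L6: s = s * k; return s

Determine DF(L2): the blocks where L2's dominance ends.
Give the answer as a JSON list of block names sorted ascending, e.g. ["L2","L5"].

idom tree: L1←L0 L2←L1 L3←L1 L4←L1 L5←L4 L6←L3
Dom∩ at merges:
  L1: preds {L0,L2}: {L0} ∩ {L0,L1,L2} = {L0}; idom=L0
  L3: preds {L1,L2}: {L0,L1} ∩ {L0,L1,L2} = {L0,L1}; idom=L1
  L4: preds {L2,L3}: {L0,L1,L2} ∩ {L0,L1,L3} = {L0,L1}; idom=L1

DF walk-up:
  join L1 pred L0: · stop@L0
  join L1 pred L2: L2→L1 stop@L0
  join L3 pred L1: · stop@L1
  join L3 pred L2: L2 stop@L1
  join L4 pred L2: L2 stop@L1
  join L4 pred L3: L3 stop@L1
  L0: DF=∅
  L1: DF={L1}
  L2: DF={L1,L3,L4}
  L3: DF={L4}
  L4: DF=∅
  L5: DF=∅
  L6: DF=∅

DF(L2) = ["L1", "L3", "L4"]

Answer: ["L1", "L3", "L4"]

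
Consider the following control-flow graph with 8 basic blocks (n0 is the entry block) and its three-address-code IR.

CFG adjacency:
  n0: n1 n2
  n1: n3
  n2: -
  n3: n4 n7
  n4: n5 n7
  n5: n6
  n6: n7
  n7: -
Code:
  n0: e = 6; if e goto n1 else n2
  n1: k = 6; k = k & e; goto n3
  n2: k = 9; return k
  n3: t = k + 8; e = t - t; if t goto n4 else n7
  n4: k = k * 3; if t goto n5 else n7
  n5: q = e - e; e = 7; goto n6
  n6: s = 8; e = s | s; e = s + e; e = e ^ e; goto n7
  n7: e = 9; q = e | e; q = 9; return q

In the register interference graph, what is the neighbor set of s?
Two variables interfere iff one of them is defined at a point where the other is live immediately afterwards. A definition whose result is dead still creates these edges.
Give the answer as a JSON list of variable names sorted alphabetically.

Per-block:
  n0 def {e} use ∅
  n1 def {k} use {e}
  n2 def {k} use ∅
  n3 def {e,t} use {k}
  n4 def {k} use {k,t}
  n5 def {e,q} use {e}
  n6 def {e,s} use ∅
  n7 def {e,q} use ∅

Backward fixpoint:
  n0: in=∅ out={e}
  n1: in={e} out={k}
  n2: in=∅ out=∅
  n3: in={k} out={e,k,t}
  n4: in={e,k,t} out={e}
  n5: in={e} out=∅
  n6: in=∅ out=∅
  n7: in=∅ out=∅

Interfere edges:
  e: {k,s,t}
  k: {e,t}
  q: ∅
  s: {e}
  t: {e,k}

N(s) = ["e"]

Answer: ["e"]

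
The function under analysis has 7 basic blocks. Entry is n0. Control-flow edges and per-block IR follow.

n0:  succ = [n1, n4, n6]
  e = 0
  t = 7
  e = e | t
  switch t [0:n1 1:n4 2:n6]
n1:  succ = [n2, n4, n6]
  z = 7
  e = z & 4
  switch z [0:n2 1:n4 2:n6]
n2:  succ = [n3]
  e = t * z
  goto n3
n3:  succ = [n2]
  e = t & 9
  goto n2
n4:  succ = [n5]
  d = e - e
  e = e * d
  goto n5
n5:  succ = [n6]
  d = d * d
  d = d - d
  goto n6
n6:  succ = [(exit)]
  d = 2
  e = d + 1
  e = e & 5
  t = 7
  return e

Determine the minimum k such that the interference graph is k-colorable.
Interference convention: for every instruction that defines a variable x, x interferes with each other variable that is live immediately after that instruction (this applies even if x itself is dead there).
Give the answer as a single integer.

Per-block:
  n0 def {e,t} use ∅
  n1 def {e,z} use ∅
  n2 def {e} use {t,z}
  n3 def {e} use {t}
  n4 def {d,e} use {e}
  n5 def {d} use {d}
  n6 def {d,e,t} use ∅

Liveness:
  n0 li=∅ lo={e,t}
  n1 li={t} lo={e,t,z}
  n2 li={t,z} lo={t,z}
  n3 li={t,z} lo={t,z}
  n4 li={e} lo={d}
  n5 li={d} lo=∅
  n6 li=∅ lo=∅

Interfere edges:
  d↔{e}
  e↔{d,t,z}
  t↔{e,z}
  z↔{e,t}

Registers:
  lower bound: {e,t,z} mutually conflict ⇒ χ ≥ 3
  3-colouring: c0={e}  c1={d,t}  c2={z}
  χ = 3

Answer: 3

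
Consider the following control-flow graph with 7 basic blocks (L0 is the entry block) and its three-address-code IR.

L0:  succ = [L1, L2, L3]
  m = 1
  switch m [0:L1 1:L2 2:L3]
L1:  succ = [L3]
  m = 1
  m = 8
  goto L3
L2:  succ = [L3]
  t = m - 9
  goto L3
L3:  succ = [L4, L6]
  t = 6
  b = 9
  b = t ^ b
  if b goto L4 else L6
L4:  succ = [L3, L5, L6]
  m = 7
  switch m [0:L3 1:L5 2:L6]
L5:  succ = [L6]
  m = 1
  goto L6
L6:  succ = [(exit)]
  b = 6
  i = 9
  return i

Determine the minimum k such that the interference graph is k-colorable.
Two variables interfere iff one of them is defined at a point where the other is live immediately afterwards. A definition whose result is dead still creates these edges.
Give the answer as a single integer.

Answer: 2

Analysis:
Per-block:
  L0 def {m} use ∅
  L1 def {m} use ∅
  L2 def {t} use {m}
  L3 def {b,t} use ∅
  L4 def {m} use ∅
  L5 def {m} use ∅
  L6 def {b,i} use ∅

Backward fixpoint:
  L0: in=∅ out={m}
  L1: in=∅ out=∅
  L2: in={m} out=∅
  L3: in=∅ out=∅
  L4: in=∅ out=∅
  L5: in=∅ out=∅
  L6: in=∅ out=∅

Conflict graph:
  b↔{t}
  i↔∅
  m↔∅
  t↔{b}

Chromatic number:
  clique {b,t} ⇒ need ≥ 2
  2-colouring: R0={b,i,m}  R1={t}
  χ = 2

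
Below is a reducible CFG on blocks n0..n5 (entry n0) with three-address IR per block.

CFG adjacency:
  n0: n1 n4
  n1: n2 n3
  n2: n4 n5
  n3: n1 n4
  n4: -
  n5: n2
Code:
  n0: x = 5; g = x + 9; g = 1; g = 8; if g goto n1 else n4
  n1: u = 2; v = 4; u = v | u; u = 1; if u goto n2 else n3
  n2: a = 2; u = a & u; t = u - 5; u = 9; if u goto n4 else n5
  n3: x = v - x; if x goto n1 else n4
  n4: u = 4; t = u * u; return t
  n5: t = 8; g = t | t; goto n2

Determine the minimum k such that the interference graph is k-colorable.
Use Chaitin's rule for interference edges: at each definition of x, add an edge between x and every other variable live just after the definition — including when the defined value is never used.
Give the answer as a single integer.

Block summaries:
  n0 def {g,x} use ∅
  n1 def {u,v} use ∅
  n2 def {a,t,u} use {u}
  n3 def {x} use {v,x}
  n4 def {t,u} use ∅
  n5 def {g,t} use ∅

Liveness:
  n0 li=∅ lo={x}
  n1 li={x} lo={u,v,x}
  n2 li={u} lo={u}
  n3 li={v,x} lo={x}
  n4 li=∅ lo=∅
  n5 li={u} lo={u}

Conflict graph:
  a: {u}
  g: {u,x}
  t: {u}
  u: {a,g,t,v,x}
  v: {u,x}
  x: {g,u,v}

Registers:
  {g,u,x} pairwise interfere (3-clique) ⇒ χ ≥ 3
  3-colouring: r0={u}  r1={a,t,x}  r2={g,v}
  χ = 3

Answer: 3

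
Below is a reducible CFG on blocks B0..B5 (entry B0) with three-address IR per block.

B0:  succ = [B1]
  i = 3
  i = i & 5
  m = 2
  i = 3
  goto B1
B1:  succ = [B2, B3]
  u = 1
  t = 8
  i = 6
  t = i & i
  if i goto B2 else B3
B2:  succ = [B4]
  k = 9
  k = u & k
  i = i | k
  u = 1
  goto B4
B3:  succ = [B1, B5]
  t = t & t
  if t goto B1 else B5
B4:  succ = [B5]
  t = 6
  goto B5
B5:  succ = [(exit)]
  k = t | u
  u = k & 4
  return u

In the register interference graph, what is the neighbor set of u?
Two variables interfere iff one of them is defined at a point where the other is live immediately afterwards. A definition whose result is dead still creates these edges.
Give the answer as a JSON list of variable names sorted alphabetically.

Answer: ["i", "k", "t"]

Working:
def/use:
  B0: def={i,m} ue=∅
  B1: def={i,t,u} ue=∅
  B2: def={i,k,u} ue={i,u}
  B3: def={t} ue={t}
  B4: def={t} ue=∅
  B5: def={k,u} ue={t,u}

Backward fixpoint:
  B0 li=∅ lo=∅
  B1 li=∅ lo={i,t,u}
  B2 li={i,u} lo={u}
  B3 li={t,u} lo={t,u}
  B4 li={u} lo={t,u}
  B5 li={t,u} lo=∅

Conflict graph:
  i↔{k,t,u}
  k↔{i,u}
  m↔∅
  t↔{i,u}
  u↔{i,k,t}

N(u) = ["i", "k", "t"]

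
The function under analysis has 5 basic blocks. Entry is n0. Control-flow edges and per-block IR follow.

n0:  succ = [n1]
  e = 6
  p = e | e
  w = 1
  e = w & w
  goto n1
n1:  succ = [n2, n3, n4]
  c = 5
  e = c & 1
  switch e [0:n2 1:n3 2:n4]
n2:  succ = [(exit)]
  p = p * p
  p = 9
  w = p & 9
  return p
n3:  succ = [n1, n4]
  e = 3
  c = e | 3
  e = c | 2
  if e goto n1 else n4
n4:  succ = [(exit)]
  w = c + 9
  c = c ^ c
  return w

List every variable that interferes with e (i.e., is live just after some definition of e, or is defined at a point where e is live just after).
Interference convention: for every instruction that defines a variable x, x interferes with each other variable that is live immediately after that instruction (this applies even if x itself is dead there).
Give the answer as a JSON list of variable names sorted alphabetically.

Answer: ["c", "p"]

Analysis:
Per-block:
  n0 def {e,p,w} use ∅
  n1 def {c,e} use ∅
  n2 def {p,w} use {p}
  n3 def {c,e} use ∅
  n4 def {c,w} use {c}

Backward fixpoint:
  live n0: ∅→{p}
  live n1: {p}→{c,p}
  live n2: {p}→∅
  live n3: {p}→{c,p}
  live n4: {c}→∅

Interference:
  c↔{e,p,w}
  e↔{c,p}
  p↔{c,e,w}
  w↔{c,p}

N(e) = ["c", "p"]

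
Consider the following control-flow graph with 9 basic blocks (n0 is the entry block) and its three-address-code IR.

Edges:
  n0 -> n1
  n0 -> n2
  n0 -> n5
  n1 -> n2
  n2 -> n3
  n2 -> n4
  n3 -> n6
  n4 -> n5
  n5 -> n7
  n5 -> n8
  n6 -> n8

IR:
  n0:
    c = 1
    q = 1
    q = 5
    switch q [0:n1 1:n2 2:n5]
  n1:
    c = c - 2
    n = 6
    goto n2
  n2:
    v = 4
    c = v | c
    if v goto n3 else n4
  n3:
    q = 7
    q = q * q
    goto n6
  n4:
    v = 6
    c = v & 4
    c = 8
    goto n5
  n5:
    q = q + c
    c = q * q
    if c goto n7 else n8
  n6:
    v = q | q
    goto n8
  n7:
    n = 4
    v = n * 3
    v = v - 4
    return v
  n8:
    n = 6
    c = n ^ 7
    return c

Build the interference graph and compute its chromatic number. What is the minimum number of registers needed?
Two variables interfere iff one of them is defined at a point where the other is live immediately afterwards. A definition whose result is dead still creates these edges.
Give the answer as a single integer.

Answer: 3

Working:
Per-block:
  n0: {c,q} / ∅
  n1: {c,n} / {c}
  n2: {c,v} / {c}
  n3: {q} / ∅
  n4: {c,v} / ∅
  n5: {c,q} / {c,q}
  n6: {v} / {q}
  n7: {n,v} / ∅
  n8: {c,n} / ∅

Backward fixpoint:
  n0: in=∅ out={c,q}
  n1: in={c,q} out={c,q}
  n2: in={c,q} out={q}
  n3: in=∅ out={q}
  n4: in={q} out={c,q}
  n5: in={c,q} out=∅
  n6: in={q} out=∅
  n7: in=∅ out=∅
  n8: in=∅ out=∅

Conflict graph:
  c — {n,q,v}
  n — {c,q}
  q — {c,n,v}
  v — {c,q}

Registers:
  {c,n,q} pairwise interfere (3-clique) ⇒ χ ≥ 3
  3-colouring: r0={c}  r1={q}  r2={n,v}
  χ = 3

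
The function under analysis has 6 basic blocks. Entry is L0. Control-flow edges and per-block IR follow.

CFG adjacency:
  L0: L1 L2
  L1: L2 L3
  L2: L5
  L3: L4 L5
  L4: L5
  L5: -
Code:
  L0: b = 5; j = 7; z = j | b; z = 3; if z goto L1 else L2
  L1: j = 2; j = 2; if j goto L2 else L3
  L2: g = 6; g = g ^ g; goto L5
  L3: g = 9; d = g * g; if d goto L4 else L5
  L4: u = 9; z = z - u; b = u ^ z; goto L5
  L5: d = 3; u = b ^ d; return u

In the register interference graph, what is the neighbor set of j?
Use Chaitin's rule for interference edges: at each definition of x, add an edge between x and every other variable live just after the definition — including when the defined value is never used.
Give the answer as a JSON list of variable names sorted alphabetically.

Answer: ["b", "z"]

Analysis:
def/use:
  L0 def {b,j,z} use ∅
  L1 def {j} use ∅
  L2 def {g} use ∅
  L3 def {d,g} use ∅
  L4 def {b,u,z} use {z}
  L5 def {d,u} use {b}

Live sets:
  L0: in=∅ out={b,z}
  L1: in={b,z} out={b,z}
  L2: in={b} out={b}
  L3: in={b,z} out={b,z}
  L4: in={z} out={b}
  L5: in={b} out=∅

Interference:
  b: {d,g,j,z}
  d: {b,z}
  g: {b,z}
  j: {b,z}
  u: {z}
  z: {b,d,g,j,u}

N(j) = ["b", "z"]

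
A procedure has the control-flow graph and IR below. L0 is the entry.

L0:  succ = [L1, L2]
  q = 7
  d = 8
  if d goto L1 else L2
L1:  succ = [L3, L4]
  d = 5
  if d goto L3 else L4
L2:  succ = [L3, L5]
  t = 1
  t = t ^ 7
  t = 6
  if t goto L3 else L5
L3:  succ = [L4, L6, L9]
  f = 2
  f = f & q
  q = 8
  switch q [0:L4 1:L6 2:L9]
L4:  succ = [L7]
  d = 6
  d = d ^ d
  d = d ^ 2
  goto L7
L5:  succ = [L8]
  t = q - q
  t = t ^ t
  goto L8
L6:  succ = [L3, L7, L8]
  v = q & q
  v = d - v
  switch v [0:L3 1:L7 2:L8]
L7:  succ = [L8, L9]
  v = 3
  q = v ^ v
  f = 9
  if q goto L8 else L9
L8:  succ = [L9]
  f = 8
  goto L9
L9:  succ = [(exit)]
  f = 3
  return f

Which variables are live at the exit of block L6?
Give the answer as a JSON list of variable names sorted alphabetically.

def/use:
  L0: {d,q} / ∅
  L1: {d} / ∅
  L2: {t} / ∅
  L3: {f,q} / {q}
  L4: {d} / ∅
  L5: {t} / {q}
  L6: {v} / {d,q}
  L7: {f,q,v} / ∅
  L8: {f} / ∅
  L9: {f} / ∅

Backward fixpoint:
  live L0: ∅→{d,q}
  live L1: {q}→{d,q}
  live L2: {d,q}→{d,q}
  live L3: {d,q}→{d,q}
  live L4: ∅→∅
  live L5: {q}→∅
  live L6: {d,q}→{d,q}
  live L7: ∅→∅
  live L8: ∅→∅
  live L9: ∅→∅

live-out(L6) = ["d", "q"]

Answer: ["d", "q"]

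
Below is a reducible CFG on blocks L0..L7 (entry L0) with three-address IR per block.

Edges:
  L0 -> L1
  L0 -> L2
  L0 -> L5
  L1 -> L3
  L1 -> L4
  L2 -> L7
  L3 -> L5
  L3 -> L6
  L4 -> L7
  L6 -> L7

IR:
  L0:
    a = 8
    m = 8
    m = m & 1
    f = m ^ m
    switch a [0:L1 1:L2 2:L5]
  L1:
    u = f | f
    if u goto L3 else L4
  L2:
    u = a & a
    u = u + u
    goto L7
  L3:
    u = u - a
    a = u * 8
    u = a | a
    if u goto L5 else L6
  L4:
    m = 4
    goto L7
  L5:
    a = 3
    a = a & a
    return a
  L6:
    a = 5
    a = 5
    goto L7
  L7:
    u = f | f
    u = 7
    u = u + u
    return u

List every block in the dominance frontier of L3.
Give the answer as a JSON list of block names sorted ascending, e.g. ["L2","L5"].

Answer: ["L5", "L7"]

Working:
idom tree: L1←L0 L2←L0 L3←L1 L4←L1 L5←L0 L6←L3 L7←L0
Dom at joins:
  L5: preds {L0,L3}: {L0} ∩ {L0,L1,L3} = {L0}; idom=L0
  L7: preds {L2,L4,L6}: {L0,L2} ∩ {L0,L1,L4} ∩ {L0,L1,L3,L6} = {L0}; idom=L0

Frontier:
  join L5 pred L0: · stop@L0
  join L5 pred L3: L3→L1 stop@L0
  join L7 pred L2: L2 stop@L0
  join L7 pred L4: L4→L1 stop@L0
  join L7 pred L6: L6→L3→L1 stop@L0
  L0: DF=∅
  L1: DF={L5,L7}
  L2: DF={L7}
  L3: DF={L5,L7}
  L4: DF={L7}
  L5: DF=∅
  L6: DF={L7}
  L7: DF=∅

DF(L3) = ["L5", "L7"]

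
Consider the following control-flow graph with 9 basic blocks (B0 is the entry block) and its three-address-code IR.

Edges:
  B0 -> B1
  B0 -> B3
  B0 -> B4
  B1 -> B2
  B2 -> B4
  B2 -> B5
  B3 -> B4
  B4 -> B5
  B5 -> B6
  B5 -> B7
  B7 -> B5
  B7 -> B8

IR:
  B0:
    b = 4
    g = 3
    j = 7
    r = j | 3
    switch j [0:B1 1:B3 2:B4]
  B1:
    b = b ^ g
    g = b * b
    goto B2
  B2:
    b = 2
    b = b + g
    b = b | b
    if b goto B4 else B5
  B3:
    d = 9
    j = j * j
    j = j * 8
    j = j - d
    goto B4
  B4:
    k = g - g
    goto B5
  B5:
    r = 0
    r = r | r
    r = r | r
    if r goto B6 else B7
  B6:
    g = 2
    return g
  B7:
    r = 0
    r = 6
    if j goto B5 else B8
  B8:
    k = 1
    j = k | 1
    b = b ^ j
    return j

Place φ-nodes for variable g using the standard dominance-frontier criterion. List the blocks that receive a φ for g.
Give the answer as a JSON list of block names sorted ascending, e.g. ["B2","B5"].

Answer: ["B4", "B5"]

Analysis:
idom tree: B1←B0 B2←B1 B3←B0 B4←B0 B5←B0 B6←B5 B7←B5 B8←B7
Dom at joins:
  B4: preds {B0,B2,B3}: {B0} ∩ {B0,B1,B2} ∩ {B0,B3} = {B0}; idom=B0
  B5: preds {B2,B4,B7}: {B0,B1,B2} ∩ {B0,B4} ∩ {B0,B5,B7} = {B0}; idom=B0

Frontier:
  B4←B0: walk · to B0
  B4←B2: walk B2→B1 to B0
  B4←B3: walk B3 to B0
  B5←B2: walk B2→B1 to B0
  B5←B4: walk B4 to B0
  B5←B7: walk B7→B5 to B0
  B0 → ∅
  B1 → {B4,B5}
  B2 → {B4,B5}
  B3 → {B4}
  B4 → {B5}
  B5 → {B5}
  B6 → ∅
  B7 → {B5}
  B8 → ∅

φ for g: defs {B0,B1,B6}
  DF⁺ = {B4,B5}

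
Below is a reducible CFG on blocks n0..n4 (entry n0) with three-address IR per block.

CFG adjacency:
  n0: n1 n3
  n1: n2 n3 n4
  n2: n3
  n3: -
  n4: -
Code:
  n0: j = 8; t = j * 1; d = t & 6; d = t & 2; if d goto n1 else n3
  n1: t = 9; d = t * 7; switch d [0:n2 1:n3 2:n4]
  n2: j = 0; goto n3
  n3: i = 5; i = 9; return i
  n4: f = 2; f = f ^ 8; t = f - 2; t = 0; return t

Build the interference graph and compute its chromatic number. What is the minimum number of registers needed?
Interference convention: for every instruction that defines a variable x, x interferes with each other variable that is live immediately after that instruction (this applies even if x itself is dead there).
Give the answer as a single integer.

Block summaries:
  n0 def {d,j,t} use ∅
  n1 def {d,t} use ∅
  n2 def {j} use ∅
  n3 def {i} use ∅
  n4 def {f,t} use ∅

Liveness:
  live n0: ∅→∅
  live n1: ∅→∅
  live n2: ∅→∅
  live n3: ∅→∅
  live n4: ∅→∅

Interference:
  d: {t}
  f: ∅
  i: ∅
  j: ∅
  t: {d}

Chromatic number:
  lower bound: {d,t} mutually conflict ⇒ χ ≥ 2
  assign d→c0 f→c0 i→c0 j→c0 t→c1 — no edge inside a register ⇒ χ ≤ 2
  χ = 2

Answer: 2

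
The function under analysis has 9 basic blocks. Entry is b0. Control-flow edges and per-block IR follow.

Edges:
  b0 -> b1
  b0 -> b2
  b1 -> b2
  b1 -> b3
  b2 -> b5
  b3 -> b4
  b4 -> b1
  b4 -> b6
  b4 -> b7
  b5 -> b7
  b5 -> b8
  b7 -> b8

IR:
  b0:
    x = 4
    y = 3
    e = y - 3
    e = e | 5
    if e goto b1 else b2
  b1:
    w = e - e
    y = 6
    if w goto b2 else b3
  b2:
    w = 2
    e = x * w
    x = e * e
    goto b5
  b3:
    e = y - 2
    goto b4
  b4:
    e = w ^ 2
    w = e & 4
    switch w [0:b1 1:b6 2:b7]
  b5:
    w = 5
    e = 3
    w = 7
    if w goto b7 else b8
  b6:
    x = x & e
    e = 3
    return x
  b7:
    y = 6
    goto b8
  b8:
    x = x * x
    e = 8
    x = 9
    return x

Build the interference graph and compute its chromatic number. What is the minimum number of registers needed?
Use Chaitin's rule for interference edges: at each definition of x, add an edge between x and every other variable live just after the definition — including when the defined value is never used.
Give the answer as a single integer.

Answer: 3

Derivation:
def/use:
  b0: {e,x,y} / ∅
  b1: {w,y} / {e}
  b2: {e,w,x} / {x}
  b3: {e} / {y}
  b4: {e,w} / {w}
  b5: {e,w} / ∅
  b6: {e,x} / {e,x}
  b7: {y} / ∅
  b8: {e,x} / {x}

Backward fixpoint:
  live b0: ∅→{e,x}
  live b1: {e,x}→{w,x,y}
  live b2: {x}→{x}
  live b3: {w,x,y}→{w,x}
  live b4: {w,x}→{e,x}
  live b5: {x}→{x}
  live b6: {e,x}→∅
  live b7: {x}→{x}
  live b8: {x}→∅

Interfere edges:
  e: {w,x}
  w: {e,x,y}
  x: {e,w,y}
  y: {w,x}

Registers:
  lower bound: {e,w,x} mutually conflict ⇒ χ ≥ 3
  3-colouring: c0={w}  c1={x}  c2={e,y}
  χ = 3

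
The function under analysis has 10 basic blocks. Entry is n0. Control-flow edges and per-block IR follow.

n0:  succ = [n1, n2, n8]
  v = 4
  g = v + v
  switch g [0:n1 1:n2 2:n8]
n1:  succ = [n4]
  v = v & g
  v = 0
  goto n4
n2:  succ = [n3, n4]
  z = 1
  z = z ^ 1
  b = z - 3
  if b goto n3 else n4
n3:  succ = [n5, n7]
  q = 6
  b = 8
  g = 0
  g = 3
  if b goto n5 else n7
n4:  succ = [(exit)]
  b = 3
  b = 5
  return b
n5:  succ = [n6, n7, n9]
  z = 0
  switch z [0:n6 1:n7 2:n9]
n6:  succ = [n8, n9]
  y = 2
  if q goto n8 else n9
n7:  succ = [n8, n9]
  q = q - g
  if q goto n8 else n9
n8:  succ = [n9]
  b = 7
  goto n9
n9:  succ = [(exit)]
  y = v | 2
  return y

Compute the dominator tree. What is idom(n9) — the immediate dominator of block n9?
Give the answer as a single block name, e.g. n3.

Answer: n0

Derivation:
idom tree: n1←n0 n2←n0 n3←n2 n4←n0 n5←n3 n6←n5 n7←n3 n8←n0 n9←n0
Dom at joins:
  n4: preds {n1,n2}: {n0,n1} ∩ {n0,n2} = {n0}; idom=n0
  n7: preds {n3,n5}: {n0,n2,n3} ∩ {n0,n2,n3,n5} = {n0,n2,n3}; idom=n3
  n8: preds {n0,n6,n7}: {n0} ∩ {n0,n2,n3,n5,n6} ∩ {n0,n2,n3,n7} = {n0}; idom=n0
  n9: preds {n5,n6,n7,n8}: {n0,n2,n3,n5} ∩ {n0,n2,n3,n5,n6} ∩ {n0,n2,n3,n7} ∩ {n0,n8} = {n0}; idom=n0

idom(n9) = n0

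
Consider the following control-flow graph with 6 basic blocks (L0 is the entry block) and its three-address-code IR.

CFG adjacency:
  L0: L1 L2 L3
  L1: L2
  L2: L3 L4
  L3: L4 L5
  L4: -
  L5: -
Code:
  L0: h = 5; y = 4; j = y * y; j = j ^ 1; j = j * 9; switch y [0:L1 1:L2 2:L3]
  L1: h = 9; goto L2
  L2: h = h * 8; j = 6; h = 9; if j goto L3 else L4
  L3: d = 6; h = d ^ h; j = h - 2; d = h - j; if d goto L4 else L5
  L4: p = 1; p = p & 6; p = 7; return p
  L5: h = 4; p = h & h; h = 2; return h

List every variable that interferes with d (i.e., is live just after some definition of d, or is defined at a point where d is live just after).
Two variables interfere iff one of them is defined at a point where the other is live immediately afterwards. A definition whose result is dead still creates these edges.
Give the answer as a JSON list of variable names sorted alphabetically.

Answer: ["h"]

Working:
def/use:
  L0: {h,j,y} / ∅
  L1: {h} / ∅
  L2: {h,j} / {h}
  L3: {d,h,j} / {h}
  L4: {p} / ∅
  L5: {h,p} / ∅

Liveness:
  L0 li=∅ lo={h}
  L1 li=∅ lo={h}
  L2 li={h} lo={h}
  L3 li={h} lo=∅
  L4 li=∅ lo=∅
  L5 li=∅ lo=∅

Interfere edges:
  d: {h}
  h: {d,j,y}
  j: {h,y}
  p: ∅
  y: {h,j}

N(d) = ["h"]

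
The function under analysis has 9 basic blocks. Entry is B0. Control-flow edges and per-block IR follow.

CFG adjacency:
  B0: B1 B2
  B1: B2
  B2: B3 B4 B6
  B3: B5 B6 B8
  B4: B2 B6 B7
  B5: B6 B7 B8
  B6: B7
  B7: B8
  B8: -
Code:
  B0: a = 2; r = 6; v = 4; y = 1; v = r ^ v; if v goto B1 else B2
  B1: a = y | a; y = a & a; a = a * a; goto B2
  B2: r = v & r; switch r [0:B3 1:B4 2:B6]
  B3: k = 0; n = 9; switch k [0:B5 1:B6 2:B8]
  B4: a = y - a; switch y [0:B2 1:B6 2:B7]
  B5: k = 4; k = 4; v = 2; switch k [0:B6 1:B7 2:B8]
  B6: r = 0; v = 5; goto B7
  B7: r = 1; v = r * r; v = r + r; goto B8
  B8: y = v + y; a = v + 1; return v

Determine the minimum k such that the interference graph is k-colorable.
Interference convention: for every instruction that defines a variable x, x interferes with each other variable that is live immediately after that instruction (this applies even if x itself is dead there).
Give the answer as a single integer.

Block summaries:
  B0 def {a,r,v,y} use ∅
  B1 def {a,y} use {a,y}
  B2 def {r} use {r,v}
  B3 def {k,n} use ∅
  B4 def {a} use {a,y}
  B5 def {k,v} use ∅
  B6 def {r,v} use ∅
  B7 def {r,v} use ∅
  B8 def {a,y} use {v,y}

Live sets:
  B0: in=∅ out={a,r,v,y}
  B1: in={a,r,v,y} out={a,r,v,y}
  B2: in={a,r,v,y} out={a,r,v,y}
  B3: in={v,y} out={v,y}
  B4: in={a,r,v,y} out={a,r,v,y}
  B5: in={y} out={v,y}
  B6: in={y} out={y}
  B7: in={y} out={v,y}
  B8: in={v,y} out=∅

Interference:
  a↔{r,v,y}
  k↔{n,v,y}
  n↔{k,v,y}
  r↔{a,v,y}
  v↔{a,k,n,r,y}
  y↔{a,k,n,r,v}

Colouring:
  {a,r,v,y} pairwise interfere (4-clique) ⇒ χ ≥ 4
  assign a→r2 k→r2 n→r3 r→r3 v→r0 y→r1 — no edge inside a register ⇒ χ ≤ 4
  χ = 4

Answer: 4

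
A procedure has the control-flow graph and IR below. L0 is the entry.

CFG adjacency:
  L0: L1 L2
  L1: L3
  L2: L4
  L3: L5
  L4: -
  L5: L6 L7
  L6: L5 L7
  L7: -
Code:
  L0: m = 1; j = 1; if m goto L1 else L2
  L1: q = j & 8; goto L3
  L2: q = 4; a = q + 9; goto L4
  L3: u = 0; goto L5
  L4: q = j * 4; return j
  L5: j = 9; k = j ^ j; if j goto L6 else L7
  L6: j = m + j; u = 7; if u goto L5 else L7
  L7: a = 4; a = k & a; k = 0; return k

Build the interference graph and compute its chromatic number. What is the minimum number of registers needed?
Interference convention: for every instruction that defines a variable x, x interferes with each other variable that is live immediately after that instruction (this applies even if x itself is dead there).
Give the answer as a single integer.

Answer: 3

Derivation:
def/use:
  L0: def={j,m} ue=∅
  L1: def={q} ue={j}
  L2: def={a,q} ue=∅
  L3: def={u} ue=∅
  L4: def={q} ue={j}
  L5: def={j,k} ue=∅
  L6: def={j,u} ue={j,m}
  L7: def={a,k} ue={k}

Backward fixpoint:
  L0: in=∅ out={j,m}
  L1: in={j,m} out={m}
  L2: in={j} out={j}
  L3: in={m} out={m}
  L4: in={j} out=∅
  L5: in={m} out={j,k,m}
  L6: in={j,k,m} out={k,m}
  L7: in={k} out=∅

Interfere edges:
  a: {j,k}
  j: {a,k,m,q}
  k: {a,j,m,u}
  m: {j,k,q,u}
  q: {j,m}
  u: {k,m}

Colouring:
  clique {a,j,k} ⇒ need ≥ 3
  3-colouring: r0={j,u}  r1={k,q}  r2={a,m}
  χ = 3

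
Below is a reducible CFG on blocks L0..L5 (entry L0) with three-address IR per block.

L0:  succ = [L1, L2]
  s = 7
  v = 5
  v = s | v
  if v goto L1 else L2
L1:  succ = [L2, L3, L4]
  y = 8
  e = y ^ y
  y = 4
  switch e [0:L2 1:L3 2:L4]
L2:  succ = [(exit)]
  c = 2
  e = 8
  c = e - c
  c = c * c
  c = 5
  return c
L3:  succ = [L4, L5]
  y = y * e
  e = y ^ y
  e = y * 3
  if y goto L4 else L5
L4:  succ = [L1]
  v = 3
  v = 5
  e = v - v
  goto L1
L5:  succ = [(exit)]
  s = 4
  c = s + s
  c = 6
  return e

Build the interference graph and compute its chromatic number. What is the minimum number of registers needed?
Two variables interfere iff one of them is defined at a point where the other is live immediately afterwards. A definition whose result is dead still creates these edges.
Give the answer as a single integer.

Answer: 2

Analysis:
Block summaries:
  L0: {s,v} / ∅
  L1: {e,y} / ∅
  L2: {c,e} / ∅
  L3: {e,y} / {e,y}
  L4: {e,v} / ∅
  L5: {c,s} / {e}

Backward fixpoint:
  L0: in=∅ out=∅
  L1: in=∅ out={e,y}
  L2: in=∅ out=∅
  L3: in={e,y} out={e}
  L4: in=∅ out=∅
  L5: in={e} out=∅

Interfere edges:
  c — {e}
  e — {c,s,y}
  s — {e,v}
  v — {s}
  y — {e}

Registers:
  clique {c,e} ⇒ need ≥ 2
  2-colouring: c0={e,v}  c1={c,s,y}
  χ = 2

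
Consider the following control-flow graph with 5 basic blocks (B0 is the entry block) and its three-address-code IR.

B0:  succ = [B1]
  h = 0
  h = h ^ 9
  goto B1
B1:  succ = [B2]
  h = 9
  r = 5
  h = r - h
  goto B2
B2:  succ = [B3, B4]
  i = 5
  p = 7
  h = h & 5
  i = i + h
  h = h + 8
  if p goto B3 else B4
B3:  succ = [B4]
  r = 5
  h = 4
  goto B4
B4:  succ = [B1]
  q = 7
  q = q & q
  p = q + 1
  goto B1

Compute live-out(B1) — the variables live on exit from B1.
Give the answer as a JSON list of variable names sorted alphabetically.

Block summaries:
  B0: def={h} ue=∅
  B1: def={h,r} ue=∅
  B2: def={h,i,p} ue={h}
  B3: def={h,r} ue=∅
  B4: def={p,q} ue=∅

Liveness:
  B0: in=∅ out=∅
  B1: in=∅ out={h}
  B2: in={h} out=∅
  B3: in=∅ out=∅
  B4: in=∅ out=∅

live-out(B1) = ["h"]

Answer: ["h"]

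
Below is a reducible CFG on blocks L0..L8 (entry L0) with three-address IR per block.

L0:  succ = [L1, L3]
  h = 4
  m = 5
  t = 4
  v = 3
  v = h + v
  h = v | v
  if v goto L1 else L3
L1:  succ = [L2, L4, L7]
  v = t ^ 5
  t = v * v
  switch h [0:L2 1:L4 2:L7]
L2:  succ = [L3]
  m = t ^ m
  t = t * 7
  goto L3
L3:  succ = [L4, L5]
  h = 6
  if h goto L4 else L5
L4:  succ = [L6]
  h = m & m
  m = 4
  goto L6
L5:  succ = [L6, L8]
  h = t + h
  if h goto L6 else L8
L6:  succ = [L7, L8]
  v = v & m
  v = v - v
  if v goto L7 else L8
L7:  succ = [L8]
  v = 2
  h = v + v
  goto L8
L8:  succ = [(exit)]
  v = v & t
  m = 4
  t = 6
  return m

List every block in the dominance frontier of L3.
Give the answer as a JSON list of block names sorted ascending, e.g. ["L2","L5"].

Answer: ["L4", "L6", "L8"]

Analysis:
idom tree: L1←L0 L2←L1 L3←L0 L4←L0 L5←L3 L6←L0 L7←L0 L8←L0
Dom∩ at merges:
  L3: preds {L0,L2}: {L0} ∩ {L0,L1,L2} = {L0}; idom=L0
  L4: preds {L1,L3}: {L0,L1} ∩ {L0,L3} = {L0}; idom=L0
  L6: preds {L4,L5}: {L0,L4} ∩ {L0,L3,L5} = {L0}; idom=L0
  L7: preds {L1,L6}: {L0,L1} ∩ {L0,L6} = {L0}; idom=L0
  L8: preds {L5,L6,L7}: {L0,L3,L5} ∩ {L0,L6} ∩ {L0,L7} = {L0}; idom=L0

DF derivation:
  L3←L0: walk · to L0
  L3←L2: walk L2→L1 to L0
  L4←L1: walk L1 to L0
  L4←L3: walk L3 to L0
  L6←L4: walk L4 to L0
  L6←L5: walk L5→L3 to L0
  L7←L1: walk L1 to L0
  L7←L6: walk L6 to L0
  L8←L5: walk L5→L3 to L0
  L8←L6: walk L6 to L0
  L8←L7: walk L7 to L0
  DF(L0)=∅
  DF(L1)={L3,L4,L7}
  DF(L2)={L3}
  DF(L3)={L4,L6,L8}
  DF(L4)={L6}
  DF(L5)={L6,L8}
  DF(L6)={L7,L8}
  DF(L7)={L8}
  DF(L8)=∅

DF(L3) = ["L4", "L6", "L8"]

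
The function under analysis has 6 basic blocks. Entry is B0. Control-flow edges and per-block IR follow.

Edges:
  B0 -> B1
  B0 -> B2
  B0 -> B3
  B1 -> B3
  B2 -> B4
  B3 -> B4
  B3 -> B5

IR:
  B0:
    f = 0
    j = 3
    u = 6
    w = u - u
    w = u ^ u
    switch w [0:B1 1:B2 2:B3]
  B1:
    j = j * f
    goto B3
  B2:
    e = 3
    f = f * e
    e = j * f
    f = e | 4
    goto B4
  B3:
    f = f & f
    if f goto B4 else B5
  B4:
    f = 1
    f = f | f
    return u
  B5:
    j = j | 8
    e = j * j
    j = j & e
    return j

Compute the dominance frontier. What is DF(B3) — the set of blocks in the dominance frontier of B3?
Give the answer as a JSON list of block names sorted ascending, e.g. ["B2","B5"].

idom tree: B1←B0 B2←B0 B3←B0 B4←B0 B5←B3
Dom∩ at merges:
  B3: preds {B0,B1}: {B0} ∩ {B0,B1} = {B0}; idom=B0
  B4: preds {B2,B3}: {B0,B2} ∩ {B0,B3} = {B0}; idom=B0

DF walk-up:
  B3←B0: walk · to B0
  B3←B1: walk B1 to B0
  B4←B2: walk B2 to B0
  B4←B3: walk B3 to B0
  DF(B0)=∅
  DF(B1)={B3}
  DF(B2)={B4}
  DF(B3)={B4}
  DF(B4)=∅
  DF(B5)=∅

DF(B3) = ["B4"]

Answer: ["B4"]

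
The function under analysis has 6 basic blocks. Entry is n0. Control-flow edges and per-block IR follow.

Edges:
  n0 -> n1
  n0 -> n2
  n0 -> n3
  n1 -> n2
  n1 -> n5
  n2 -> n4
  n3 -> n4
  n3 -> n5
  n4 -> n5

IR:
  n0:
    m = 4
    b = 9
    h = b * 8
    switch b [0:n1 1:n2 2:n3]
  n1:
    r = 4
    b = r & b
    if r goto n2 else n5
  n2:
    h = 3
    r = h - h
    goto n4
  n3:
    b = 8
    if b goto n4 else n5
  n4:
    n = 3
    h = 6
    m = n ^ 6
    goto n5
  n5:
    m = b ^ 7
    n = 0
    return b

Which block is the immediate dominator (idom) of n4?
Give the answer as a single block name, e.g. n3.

Answer: n0

Working:
idom tree: n1←n0 n2←n0 n3←n0 n4←n0 n5←n0
Join-block Dom:
  n2: preds {n0,n1}: {n0} ∩ {n0,n1} = {n0}; idom=n0
  n4: preds {n2,n3}: {n0,n2} ∩ {n0,n3} = {n0}; idom=n0
  n5: preds {n1,n3,n4}: {n0,n1} ∩ {n0,n3} ∩ {n0,n4} = {n0}; idom=n0

idom(n4) = n0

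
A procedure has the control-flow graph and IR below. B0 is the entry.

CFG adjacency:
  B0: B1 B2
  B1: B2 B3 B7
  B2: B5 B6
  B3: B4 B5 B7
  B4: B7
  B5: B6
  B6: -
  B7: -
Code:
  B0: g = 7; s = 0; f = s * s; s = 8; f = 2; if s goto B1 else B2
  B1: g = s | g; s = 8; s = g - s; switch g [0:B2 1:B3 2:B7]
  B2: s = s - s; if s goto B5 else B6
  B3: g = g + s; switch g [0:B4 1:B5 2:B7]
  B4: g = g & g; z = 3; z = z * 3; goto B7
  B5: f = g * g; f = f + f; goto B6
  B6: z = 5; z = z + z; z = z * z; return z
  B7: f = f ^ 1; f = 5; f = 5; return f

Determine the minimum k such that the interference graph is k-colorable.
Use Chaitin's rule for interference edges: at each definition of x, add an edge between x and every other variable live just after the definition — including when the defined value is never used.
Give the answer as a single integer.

Answer: 3

Analysis:
Per-block:
  B0 def {f,g,s} use ∅
  B1 def {g,s} use {g,s}
  B2 def {s} use {s}
  B3 def {g} use {g,s}
  B4 def {g,z} use {g}
  B5 def {f} use {g}
  B6 def {z} use ∅
  B7 def {f} use {f}

Liveness:
  live B0: ∅→{f,g,s}
  live B1: {f,g,s}→{f,g,s}
  live B2: {g,s}→{g}
  live B3: {f,g,s}→{f,g}
  live B4: {f,g}→{f}
  live B5: {g}→∅
  live B6: ∅→∅
  live B7: {f}→∅

Conflict graph:
  f: {g,s,z}
  g: {f,s}
  s: {f,g}
  z: {f}

Colouring:
  {f,g,s} pairwise interfere (3-clique) ⇒ χ ≥ 3
  3-colouring: c0={f}  c1={g,z}  c2={s}
  χ = 3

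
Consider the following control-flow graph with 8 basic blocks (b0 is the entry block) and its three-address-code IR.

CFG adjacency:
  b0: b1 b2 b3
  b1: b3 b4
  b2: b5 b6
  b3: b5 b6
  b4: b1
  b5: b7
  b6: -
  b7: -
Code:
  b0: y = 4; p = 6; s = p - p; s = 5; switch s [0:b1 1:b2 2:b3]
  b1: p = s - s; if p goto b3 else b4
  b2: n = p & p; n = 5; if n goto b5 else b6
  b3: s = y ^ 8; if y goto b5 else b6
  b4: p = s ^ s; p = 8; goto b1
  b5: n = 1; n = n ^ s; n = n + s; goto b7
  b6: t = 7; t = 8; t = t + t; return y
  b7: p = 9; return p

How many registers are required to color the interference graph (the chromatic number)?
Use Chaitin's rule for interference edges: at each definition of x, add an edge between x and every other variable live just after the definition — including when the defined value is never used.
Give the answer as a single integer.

Per-block:
  b0 def {p,s,y} use ∅
  b1 def {p} use {s}
  b2 def {n} use {p}
  b3 def {s} use {y}
  b4 def {p} use {s}
  b5 def {n} use {s}
  b6 def {t} use {y}
  b7 def {p} use ∅

Live sets:
  live b0: ∅→{p,s,y}
  live b1: {s,y}→{s,y}
  live b2: {p,s,y}→{s,y}
  live b3: {y}→{s,y}
  live b4: {s,y}→{s,y}
  live b5: {s}→∅
  live b6: {y}→∅
  live b7: ∅→∅

Interfere edges:
  n↔{s,y}
  p↔{s,y}
  s↔{n,p,y}
  t↔{y}
  y↔{n,p,s,t}

Colouring:
  lower bound: {n,s,y} mutually conflict ⇒ χ ≥ 3
  3-colouring: r0={y}  r1={s,t}  r2={n,p}
  χ = 3

Answer: 3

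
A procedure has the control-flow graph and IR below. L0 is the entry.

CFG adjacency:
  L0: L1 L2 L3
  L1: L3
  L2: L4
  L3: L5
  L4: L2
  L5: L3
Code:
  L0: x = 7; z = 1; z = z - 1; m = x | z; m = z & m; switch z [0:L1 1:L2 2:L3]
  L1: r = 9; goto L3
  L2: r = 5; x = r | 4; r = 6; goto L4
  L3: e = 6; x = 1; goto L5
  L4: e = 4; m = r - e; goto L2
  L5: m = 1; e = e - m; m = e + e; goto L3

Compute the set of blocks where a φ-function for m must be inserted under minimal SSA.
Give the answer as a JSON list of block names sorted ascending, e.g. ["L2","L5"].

Answer: ["L2", "L3"]

Analysis:
idom tree: L1←L0 L2←L0 L3←L0 L4←L2 L5←L3
Dom∩ at merges:
  L2: preds {L0,L4}: {L0} ∩ {L0,L2,L4} = {L0}; idom=L0
  L3: preds {L0,L1,L5}: {L0} ∩ {L0,L1} ∩ {L0,L3,L5} = {L0}; idom=L0

DF derivation:
  join L2 pred L0: · stop@L0
  join L2 pred L4: L4→L2 stop@L0
  join L3 pred L0: · stop@L0
  join L3 pred L1: L1 stop@L0
  join L3 pred L5: L5→L3 stop@L0
  DF(L0)=∅
  DF(L1)={L3}
  DF(L2)={L2}
  DF(L3)={L3}
  DF(L4)={L2}
  DF(L5)={L3}

φ for m: defs {L0,L4,L5}
  DF⁺ = {L2,L3}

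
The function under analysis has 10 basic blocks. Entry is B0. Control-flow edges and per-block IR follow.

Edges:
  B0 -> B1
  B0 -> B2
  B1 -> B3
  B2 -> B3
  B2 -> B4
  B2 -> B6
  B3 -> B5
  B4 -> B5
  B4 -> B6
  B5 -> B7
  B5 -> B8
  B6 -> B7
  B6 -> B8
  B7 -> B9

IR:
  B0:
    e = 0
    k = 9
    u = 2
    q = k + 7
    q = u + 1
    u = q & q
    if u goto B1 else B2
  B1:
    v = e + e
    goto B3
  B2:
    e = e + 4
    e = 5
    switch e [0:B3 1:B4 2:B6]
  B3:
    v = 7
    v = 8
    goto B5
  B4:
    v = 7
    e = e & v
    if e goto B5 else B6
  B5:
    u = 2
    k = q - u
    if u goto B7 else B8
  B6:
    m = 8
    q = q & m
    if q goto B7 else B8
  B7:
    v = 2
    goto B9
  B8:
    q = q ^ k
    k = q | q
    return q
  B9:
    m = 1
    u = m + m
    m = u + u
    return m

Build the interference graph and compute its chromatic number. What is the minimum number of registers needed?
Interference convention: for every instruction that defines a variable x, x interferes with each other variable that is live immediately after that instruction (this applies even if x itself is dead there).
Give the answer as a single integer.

Per-block:
  B0 def {e,k,q,u} use ∅
  B1 def {v} use {e}
  B2 def {e} use {e}
  B3 def {v} use ∅
  B4 def {e,v} use {e}
  B5 def {k,u} use {q}
  B6 def {m,q} use {q}
  B7 def {v} use ∅
  B8 def {k,q} use {k,q}
  B9 def {m,u} use ∅

Liveness:
  B0: in=∅ out={e,k,q}
  B1: in={e,q} out={q}
  B2: in={e,k,q} out={e,k,q}
  B3: in={q} out={q}
  B4: in={e,k,q} out={k,q}
  B5: in={q} out={k,q}
  B6: in={k,q} out={k,q}
  B7: in=∅ out=∅
  B8: in={k,q} out=∅
  B9: in=∅ out=∅

Conflict graph:
  e↔{k,q,u,v}
  k↔{e,m,q,u,v}
  m↔{k,q}
  q↔{e,k,m,u,v}
  u↔{e,k,q}
  v↔{e,k,q}

Registers:
  lower bound: {e,k,q,u} mutually conflict ⇒ χ ≥ 4
  4-colouring: c0={k}  c1={q}  c2={e,m}  c3={u,v}
  χ = 4

Answer: 4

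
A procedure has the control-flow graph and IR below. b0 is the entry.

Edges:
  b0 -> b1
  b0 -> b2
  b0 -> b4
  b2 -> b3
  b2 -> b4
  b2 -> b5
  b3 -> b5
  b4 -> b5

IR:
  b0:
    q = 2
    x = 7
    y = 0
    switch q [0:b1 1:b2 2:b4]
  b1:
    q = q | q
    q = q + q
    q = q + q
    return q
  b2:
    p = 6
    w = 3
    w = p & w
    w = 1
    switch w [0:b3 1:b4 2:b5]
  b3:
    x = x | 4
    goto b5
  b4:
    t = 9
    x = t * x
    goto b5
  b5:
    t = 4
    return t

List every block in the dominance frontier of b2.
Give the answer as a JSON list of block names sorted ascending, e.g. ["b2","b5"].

idom tree: b1←b0 b2←b0 b3←b2 b4←b0 b5←b0
Dom at joins:
  b4: preds {b0,b2}: {b0} ∩ {b0,b2} = {b0}; idom=b0
  b5: preds {b2,b3,b4}: {b0,b2} ∩ {b0,b2,b3} ∩ {b0,b4} = {b0}; idom=b0

Frontier:
  b4←b0: walk · to b0
  b4←b2: walk b2 to b0
  b5←b2: walk b2 to b0
  b5←b3: walk b3→b2 to b0
  b5←b4: walk b4 to b0
  b0: DF=∅
  b1: DF=∅
  b2: DF={b4,b5}
  b3: DF={b5}
  b4: DF={b5}
  b5: DF=∅

DF(b2) = ["b4", "b5"]

Answer: ["b4", "b5"]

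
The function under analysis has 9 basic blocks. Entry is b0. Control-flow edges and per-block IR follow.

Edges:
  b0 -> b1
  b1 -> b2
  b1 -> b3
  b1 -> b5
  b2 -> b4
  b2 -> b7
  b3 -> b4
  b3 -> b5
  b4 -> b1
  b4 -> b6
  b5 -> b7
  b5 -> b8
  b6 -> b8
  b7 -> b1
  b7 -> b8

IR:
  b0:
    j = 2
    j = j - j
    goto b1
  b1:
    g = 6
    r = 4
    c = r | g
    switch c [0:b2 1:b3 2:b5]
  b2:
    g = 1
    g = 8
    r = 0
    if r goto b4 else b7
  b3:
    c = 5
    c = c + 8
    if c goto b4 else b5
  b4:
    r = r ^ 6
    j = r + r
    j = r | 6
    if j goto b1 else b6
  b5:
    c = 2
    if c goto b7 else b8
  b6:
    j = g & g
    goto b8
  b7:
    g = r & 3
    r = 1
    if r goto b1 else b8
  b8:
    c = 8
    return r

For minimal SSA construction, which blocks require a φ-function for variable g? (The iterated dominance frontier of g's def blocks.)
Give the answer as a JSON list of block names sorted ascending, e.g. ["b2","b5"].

idom tree: b1←b0 b2←b1 b3←b1 b4←b1 b5←b1 b6←b4 b7←b1 b8←b1
Dom at joins:
  b1: preds {b0,b4,b7}: {b0} ∩ {b0,b1,b4} ∩ {b0,b1,b7} = {b0}; idom=b0
  b4: preds {b2,b3}: {b0,b1,b2} ∩ {b0,b1,b3} = {b0,b1}; idom=b1
  b5: preds {b1,b3}: {b0,b1} ∩ {b0,b1,b3} = {b0,b1}; idom=b1
  b7: preds {b2,b5}: {b0,b1,b2} ∩ {b0,b1,b5} = {b0,b1}; idom=b1
  b8: preds {b5,b6,b7}: {b0,b1,b5} ∩ {b0,b1,b4,b6} ∩ {b0,b1,b7} = {b0,b1}; idom=b1

DF derivation:
  b1←b0: walk · to b0
  b1←b4: walk b4→b1 to b0
  b1←b7: walk b7→b1 to b0
  b4←b2: walk b2 to b1
  b4←b3: walk b3 to b1
  b5←b1: walk · to b1
  b5←b3: walk b3 to b1
  b7←b2: walk b2 to b1
  b7←b5: walk b5 to b1
  b8←b5: walk b5 to b1
  b8←b6: walk b6→b4 to b1
  b8←b7: walk b7 to b1
  b0 → ∅
  b1 → {b1}
  b2 → {b4,b7}
  b3 → {b4,b5}
  b4 → {b1,b8}
  b5 → {b7,b8}
  b6 → {b8}
  b7 → {b1,b8}
  b8 → ∅

φ for g: defs {b1,b2,b7}
  DF⁺ = {b1,b4,b7,b8}

Answer: ["b1", "b4", "b7", "b8"]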